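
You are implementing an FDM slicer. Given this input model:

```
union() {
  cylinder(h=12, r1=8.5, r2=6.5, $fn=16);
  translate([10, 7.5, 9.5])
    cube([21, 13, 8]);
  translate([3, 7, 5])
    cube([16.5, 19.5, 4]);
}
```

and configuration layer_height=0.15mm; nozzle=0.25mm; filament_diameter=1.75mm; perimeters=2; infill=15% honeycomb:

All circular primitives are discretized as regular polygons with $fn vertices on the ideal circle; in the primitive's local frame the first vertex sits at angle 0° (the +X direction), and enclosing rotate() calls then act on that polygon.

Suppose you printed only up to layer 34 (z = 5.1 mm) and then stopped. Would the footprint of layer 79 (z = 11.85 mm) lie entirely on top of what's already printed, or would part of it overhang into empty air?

Compare the two slices. At z = 5.1: the cone contributes a regular 16-gon of circumradius 7.650 (interpolated between r1=8.5 and r2=6.5 at t=0.425) (area = (16/2)·7.650²·sin(360°/16) = 179.16 mm²); the cube at (10, 7.5) is not intersected at this z (z outside [9.5, 17.5]); the 16.5×19.5 cube at (3, 7) contributes its full rectangle (area 321.75 mm²); Merging all regions: the regions partially overlap — summed areas 500.91 mm² minus the doubly-counted overlap 0.00 mm² gives 500.91 mm² — area = 500.91 mm². At z = 11.85: the cone (r1=8.5→r2=6.5) has section circumradius 6.525 here — a regular 16-gon (area = (16/2)·6.525²·sin(360°/16) = 130.34 mm²); the cube at (10, 7.5) is present — its section is the full 21×13 rectangle (area 273.00 mm²); the cube at (3, 7) is not intersected at this z (z outside [5, 9]); Combining (union): the 2 present regions are separate (no shared area or edge), so areas and boundary lengths simply add and each stays a separate island — area = 403.34 mm². Checking containment: at z = 11.85 the cross-section extends beyond the z = 5.1 cross-section by about 149.50 mm².

part overhangs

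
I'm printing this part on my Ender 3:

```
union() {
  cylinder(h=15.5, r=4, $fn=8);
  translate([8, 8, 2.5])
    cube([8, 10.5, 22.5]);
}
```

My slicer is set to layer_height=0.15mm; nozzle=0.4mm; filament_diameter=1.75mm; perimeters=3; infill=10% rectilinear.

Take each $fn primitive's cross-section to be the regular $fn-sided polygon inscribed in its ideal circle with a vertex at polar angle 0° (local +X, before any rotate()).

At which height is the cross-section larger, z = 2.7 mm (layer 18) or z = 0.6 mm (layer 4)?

layer 18 (z = 2.7 mm)

Layer 18 (z = 2.7): the cylinder: section is a regular 8-gon, circumradius r=4 (area = (8/2)·4.000²·sin(360°/8) = 45.25 mm²); the cube at (8, 8) is present — its section is the full 8×10.5 rectangle (area 84.00 mm²); Combining (union): the 2 present regions are separate (no shared area or edge), so areas and boundary lengths simply add and each stays a separate island — area = 129.25 mm². So its area = 129.25 mm². Layer 4 (z = 0.6): the r=4 cylinder contributes a regular 8-gon of circumradius 4 (area = (8/2)·4.000²·sin(360°/8) = 45.25 mm²); the cube at (8, 8) is not intersected at this z (z outside [2.5, 25]); Merging all regions: only the r=4 cylinder is present, so the union is just that shape — area = 45.25 mm². So its area = 45.25 mm². Layer 18 is larger (129.25 vs 45.25 mm²).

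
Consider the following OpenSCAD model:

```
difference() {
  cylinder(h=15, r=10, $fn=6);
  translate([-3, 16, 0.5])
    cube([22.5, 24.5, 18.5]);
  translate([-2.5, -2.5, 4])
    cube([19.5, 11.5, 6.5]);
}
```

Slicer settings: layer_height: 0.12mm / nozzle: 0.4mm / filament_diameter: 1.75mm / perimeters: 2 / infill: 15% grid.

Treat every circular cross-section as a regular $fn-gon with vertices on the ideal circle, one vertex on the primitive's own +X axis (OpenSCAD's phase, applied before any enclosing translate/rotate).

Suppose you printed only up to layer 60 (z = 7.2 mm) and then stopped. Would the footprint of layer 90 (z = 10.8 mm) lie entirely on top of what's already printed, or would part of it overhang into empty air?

Compare the two slices. At z = 7.2: the r=10 cylinder contributes a regular 6-gon of circumradius 10 (area = (6/2)·10.000²·sin(360°/6) = 259.81 mm²); the cube at (-3, 16) (footprint 22.5×24.5) is included at this height (area 551.25 mm²); the 19.5×11.5 cube at (-2.5, -2.5) contributes its full rectangle (area 224.25 mm²); Taking the first minus the rest: starting from the r=10 cylinder (259.81 mm²), the 22.5×24.5 cube at (-3, 16) misses the remaining region (no effect); the 19.5×11.5 cube at (-2.5, -2.5) partially overlaps it — only the 116.05 mm² overlap (of its 224.25 mm²) is removed, clipping the outline — area = 143.76 mm². At z = 10.8: the cylinder: section is a regular 6-gon, circumradius r=10 (area = (6/2)·10.000²·sin(360°/6) = 259.81 mm²); the cube at (-3, 16) is present — its section is the full 22.5×24.5 rectangle (area 551.25 mm²); the cube at (-2.5, -2.5) is absent (z outside [4, 10.5]); Taking the first minus the rest: starting from the r=10 cylinder (259.81 mm²), the 22.5×24.5 cube at (-3, 16) misses the remaining region (no effect) — area = 259.81 mm². Checking containment: at z = 10.8 the cross-section extends beyond the z = 7.2 cross-section by about 116.05 mm².

part overhangs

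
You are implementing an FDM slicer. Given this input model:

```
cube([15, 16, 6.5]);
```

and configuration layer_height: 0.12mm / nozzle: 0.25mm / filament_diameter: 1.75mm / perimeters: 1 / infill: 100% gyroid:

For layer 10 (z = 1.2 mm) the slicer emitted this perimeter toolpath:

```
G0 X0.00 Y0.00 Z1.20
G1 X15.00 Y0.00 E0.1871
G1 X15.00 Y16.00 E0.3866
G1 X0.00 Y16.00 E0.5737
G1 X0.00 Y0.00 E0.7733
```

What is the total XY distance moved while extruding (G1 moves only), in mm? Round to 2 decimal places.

Sum the Euclidean lengths of each G1 segment: total = 62.00 mm.

62.00 mm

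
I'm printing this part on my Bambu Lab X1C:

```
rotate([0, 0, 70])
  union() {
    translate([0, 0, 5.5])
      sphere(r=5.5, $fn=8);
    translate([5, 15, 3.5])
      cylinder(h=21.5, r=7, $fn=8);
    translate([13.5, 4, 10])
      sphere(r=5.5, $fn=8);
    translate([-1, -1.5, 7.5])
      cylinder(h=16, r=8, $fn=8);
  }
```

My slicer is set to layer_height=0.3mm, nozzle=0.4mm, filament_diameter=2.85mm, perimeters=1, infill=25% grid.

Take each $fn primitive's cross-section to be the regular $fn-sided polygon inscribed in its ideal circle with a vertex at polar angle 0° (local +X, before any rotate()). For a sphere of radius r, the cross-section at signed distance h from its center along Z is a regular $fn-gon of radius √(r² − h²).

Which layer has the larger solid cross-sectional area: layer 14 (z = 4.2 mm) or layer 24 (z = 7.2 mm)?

layer 24 (z = 7.2 mm)

Layer 14 (z = 4.2): the r=5.5 sphere slices to a regular 8-gon of circumradius 5.344 (√(r²−h²) with h=1.3 from center) (area = (8/2)·5.344²·sin(360°/8) = 80.78 mm²); the cylinder at (5, 15): section is a regular 8-gon, circumradius r=7 (area = (8/2)·7.000²·sin(360°/8) = 138.59 mm²); the sphere at (13.5, 4) does not reach this height (|z−center|=5.800 > r=5.5); the cylinder at (-1, -1.5) is not intersected at this z (z outside [7.5, 23.5]); Combining (union): the 2 present regions are separate (no shared area or edge), so areas and boundary lengths simply add and each stays a separate island — area = 219.37 mm²; (whole slice rotated 70° about Z — lengths, areas and connectivity unchanged). So its area = 219.37 mm². Layer 24 (z = 7.2): the r=5.5 sphere contributes a regular 8-gon of circumradius √(5.5²−1.7²) = 5.231 (area = (8/2)·5.231²·sin(360°/8) = 77.39 mm²); the r=7 cylinder at (5, 15) contributes a regular 8-gon of circumradius 7 (area = (8/2)·7.000²·sin(360°/8) = 138.59 mm²); the r=5.5 sphere at (13.5, 4) contributes a regular 8-gon of circumradius √(5.5²−2.8²) = 4.734 (area = (8/2)·4.734²·sin(360°/8) = 63.39 mm²); the cylinder at (-1, -1.5) is not intersected at this z (z outside [7.5, 23.5]); Merging all regions: the 3 present regions are separate (no shared area or edge), so areas and boundary lengths simply add and each stays a separate island — area = 279.36 mm²; (whole slice rotated 70° about Z — lengths, areas and connectivity unchanged). So its area = 279.36 mm². Layer 24 is larger (279.36 vs 219.37 mm²).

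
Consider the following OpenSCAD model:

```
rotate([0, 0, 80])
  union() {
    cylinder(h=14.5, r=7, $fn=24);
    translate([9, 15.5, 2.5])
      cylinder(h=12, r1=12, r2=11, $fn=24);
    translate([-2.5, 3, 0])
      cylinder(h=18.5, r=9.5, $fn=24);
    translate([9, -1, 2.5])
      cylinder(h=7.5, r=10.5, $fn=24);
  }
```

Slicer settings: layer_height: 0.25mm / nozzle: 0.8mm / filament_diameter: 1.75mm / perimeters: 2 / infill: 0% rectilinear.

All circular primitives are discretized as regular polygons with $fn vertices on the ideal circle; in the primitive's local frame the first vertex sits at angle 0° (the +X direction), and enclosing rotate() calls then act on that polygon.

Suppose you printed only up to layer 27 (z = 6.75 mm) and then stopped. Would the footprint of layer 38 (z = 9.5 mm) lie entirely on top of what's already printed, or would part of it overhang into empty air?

entirely on top

Compare the two slices. At z = 6.75: the cylinder: section is a regular 24-gon, circumradius r=7 (area = (24/2)·7.000²·sin(360°/24) = 152.19 mm²); the cone at (9, 15.5) (r1=12→r2=11) has section circumradius 11.646 here — a regular 24-gon (area = (24/2)·11.646²·sin(360°/24) = 421.23 mm²); the r=9.5 cylinder at (-2.5, 3) contributes a regular 24-gon of circumradius 9.5 (area = (24/2)·9.500²·sin(360°/24) = 280.30 mm²); the cylinder at (9, -1): section is a regular 24-gon, circumradius r=10.5 (area = (24/2)·10.500²·sin(360°/24) = 342.42 mm²); Combining (union): the regions partially overlap — summed areas 1196.13 mm² minus the doubly-counted overlap 311.67 mm² gives 884.47 mm² — area = 884.47 mm²; (rotated 80° about Z; rotation is an isometry so areas/perimeters/island counts are preserved). At z = 9.5: the r=7 cylinder contributes a regular 24-gon of circumradius 7 (area = (24/2)·7.000²·sin(360°/24) = 152.19 mm²); the cone at (9, 15.5) contributes a regular 24-gon of circumradius 11.417 (interpolated between r1=12 and r2=11 at t=0.583) (area = (24/2)·11.417²·sin(360°/24) = 404.81 mm²); the r=9.5 cylinder at (-2.5, 3) contributes a regular 24-gon of circumradius 9.5 (area = (24/2)·9.500²·sin(360°/24) = 280.30 mm²); the cylinder at (9, -1): section is a regular 24-gon, circumradius r=10.5 (area = (24/2)·10.500²·sin(360°/24) = 342.42 mm²); Taking the union: the regions partially overlap — summed areas 1179.72 mm² minus the doubly-counted overlap 306.49 mm² gives 873.23 mm² — area = 873.23 mm²; (rotated 80° about Z; rotation is an isometry so areas/perimeters/island counts are preserved). Checking containment: the cross-section at z = 9.5 is a subset of the cross-section at z = 6.75.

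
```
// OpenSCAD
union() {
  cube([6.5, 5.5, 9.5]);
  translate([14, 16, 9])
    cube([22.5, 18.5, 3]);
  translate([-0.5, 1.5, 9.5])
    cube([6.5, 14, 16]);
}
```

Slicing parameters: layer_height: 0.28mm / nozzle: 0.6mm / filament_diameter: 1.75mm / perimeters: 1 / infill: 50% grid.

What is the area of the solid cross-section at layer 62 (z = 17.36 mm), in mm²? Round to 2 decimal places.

91.00 mm²

At z = 17.36 mm: the cube is not intersected at this z (z outside [0, 9.5]); the cube at (14, 16) is absent (z outside [9, 12]); the cube at (-0.5, 1.5) (footprint 6.5×14) is included at this height (area 91.00 mm²); Taking the union: only the 6.5×14 cube at (-0.5, 1.5) is present, so the union is just that shape — area = 91.00 mm². Overall, the cross-section is a single solid region. Net area = 91.00 mm².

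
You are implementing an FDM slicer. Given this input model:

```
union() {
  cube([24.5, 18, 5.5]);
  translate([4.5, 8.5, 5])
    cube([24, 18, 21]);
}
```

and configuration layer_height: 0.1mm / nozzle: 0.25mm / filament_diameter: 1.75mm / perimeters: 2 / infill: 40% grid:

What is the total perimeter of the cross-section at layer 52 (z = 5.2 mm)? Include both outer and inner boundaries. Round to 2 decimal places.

At z = 5.2 mm: the cube (footprint 24.5×18) is included at this height (perimeter 85.00 mm); the cube at (4.5, 8.5) is present — its section is the full 24×18 rectangle (perimeter 84.00 mm); Merging all regions: the regions partially overlap (shared area 190.00 mm²), so the edge portions inside another operand are dropped and the merged outline is re-measured after clipping — boundary = 110.00 mm. Overall, the cross-section is a single solid region. Total boundary length (outer) = 110.00 mm.

110.00 mm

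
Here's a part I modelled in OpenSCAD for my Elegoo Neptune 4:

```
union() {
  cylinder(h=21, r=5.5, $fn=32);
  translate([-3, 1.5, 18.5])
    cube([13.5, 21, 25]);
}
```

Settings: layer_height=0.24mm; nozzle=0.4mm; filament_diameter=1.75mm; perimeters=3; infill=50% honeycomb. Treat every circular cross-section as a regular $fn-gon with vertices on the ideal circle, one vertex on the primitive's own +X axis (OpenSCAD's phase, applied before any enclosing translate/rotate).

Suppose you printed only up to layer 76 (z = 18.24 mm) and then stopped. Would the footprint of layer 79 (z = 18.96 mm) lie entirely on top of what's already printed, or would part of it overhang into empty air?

Compare the two slices. At z = 18.24: the r=5.5 cylinder gives a regular 32-gon of circumradius 5.5 (constant along its height) (area = (32/2)·5.500²·sin(360°/32) = 94.42 mm²); the cube at (-3, 1.5) does not reach this height (z outside [18.5, 43.5]); Combining (union): only the r=5.5 cylinder is present, so the union is just that shape — area = 94.42 mm². At z = 18.96: the r=5.5 cylinder contributes a regular 32-gon of circumradius 5.5 (area = (32/2)·5.500²·sin(360°/32) = 94.42 mm²); the cube at (-3, 1.5) (footprint 13.5×21) is included at this height (area 283.50 mm²); Merging all regions: the regions partially overlap — summed areas 377.92 mm² minus the doubly-counted overlap 26.57 mm² gives 351.35 mm² — area = 351.35 mm². Checking containment: at z = 18.96 the cross-section extends beyond the z = 18.24 cross-section by about 256.93 mm².

part overhangs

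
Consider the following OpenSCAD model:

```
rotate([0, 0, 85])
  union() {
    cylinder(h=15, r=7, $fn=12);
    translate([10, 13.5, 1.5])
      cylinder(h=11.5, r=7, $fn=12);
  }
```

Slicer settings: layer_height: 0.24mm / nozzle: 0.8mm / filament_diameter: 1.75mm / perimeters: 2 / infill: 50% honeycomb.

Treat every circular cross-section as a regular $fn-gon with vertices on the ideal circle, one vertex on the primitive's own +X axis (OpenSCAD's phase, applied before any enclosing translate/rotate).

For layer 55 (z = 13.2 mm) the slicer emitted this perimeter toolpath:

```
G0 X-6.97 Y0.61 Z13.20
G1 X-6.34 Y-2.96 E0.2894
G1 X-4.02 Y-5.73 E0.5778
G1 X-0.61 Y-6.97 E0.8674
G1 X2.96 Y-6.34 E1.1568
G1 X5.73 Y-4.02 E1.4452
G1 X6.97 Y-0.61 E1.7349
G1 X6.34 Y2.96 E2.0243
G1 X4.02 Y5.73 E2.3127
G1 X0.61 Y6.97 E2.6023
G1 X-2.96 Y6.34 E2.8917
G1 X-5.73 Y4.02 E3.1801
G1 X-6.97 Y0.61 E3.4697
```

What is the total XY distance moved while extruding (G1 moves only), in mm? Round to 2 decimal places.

43.47 mm

Sum the Euclidean lengths of each G1 segment: total = 43.47 mm.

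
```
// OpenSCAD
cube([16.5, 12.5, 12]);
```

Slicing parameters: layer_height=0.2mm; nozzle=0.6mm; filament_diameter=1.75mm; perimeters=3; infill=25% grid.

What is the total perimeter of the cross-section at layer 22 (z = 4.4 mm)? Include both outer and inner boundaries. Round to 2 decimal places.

58.00 mm

At z = 4.4 mm: the cube (footprint 16.5×12.5) is included at this height (perimeter 58.00 mm). Overall, the cross-section is a single solid region. Total boundary length (outer) = 58.00 mm.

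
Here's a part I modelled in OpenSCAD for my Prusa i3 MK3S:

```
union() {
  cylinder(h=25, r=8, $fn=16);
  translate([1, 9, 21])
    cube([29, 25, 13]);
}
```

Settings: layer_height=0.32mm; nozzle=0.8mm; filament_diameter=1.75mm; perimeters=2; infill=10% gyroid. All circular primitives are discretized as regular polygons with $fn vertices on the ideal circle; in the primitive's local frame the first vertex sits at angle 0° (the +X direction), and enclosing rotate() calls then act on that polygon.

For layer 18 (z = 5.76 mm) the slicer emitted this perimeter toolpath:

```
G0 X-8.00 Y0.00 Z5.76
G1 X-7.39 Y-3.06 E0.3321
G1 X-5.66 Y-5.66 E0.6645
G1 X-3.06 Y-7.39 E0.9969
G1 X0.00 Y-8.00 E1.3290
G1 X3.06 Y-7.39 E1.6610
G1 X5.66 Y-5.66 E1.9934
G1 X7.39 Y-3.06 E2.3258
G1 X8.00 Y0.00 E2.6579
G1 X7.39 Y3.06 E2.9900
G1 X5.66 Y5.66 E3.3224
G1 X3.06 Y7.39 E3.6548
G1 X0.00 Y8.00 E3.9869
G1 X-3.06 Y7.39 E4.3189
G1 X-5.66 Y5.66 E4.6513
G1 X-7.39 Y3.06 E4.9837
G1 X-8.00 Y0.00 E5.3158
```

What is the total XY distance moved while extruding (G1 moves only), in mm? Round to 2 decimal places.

Sum the Euclidean lengths of each G1 segment: total = 49.95 mm.

49.95 mm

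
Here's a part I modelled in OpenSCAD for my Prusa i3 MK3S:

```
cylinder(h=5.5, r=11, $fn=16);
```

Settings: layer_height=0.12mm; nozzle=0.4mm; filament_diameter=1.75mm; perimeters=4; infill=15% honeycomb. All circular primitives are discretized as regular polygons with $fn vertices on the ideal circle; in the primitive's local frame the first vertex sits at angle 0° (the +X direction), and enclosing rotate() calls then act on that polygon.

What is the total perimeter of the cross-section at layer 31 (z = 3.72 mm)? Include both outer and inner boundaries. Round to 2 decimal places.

At z = 3.72 mm: the r=11 cylinder contributes a regular 16-gon of circumradius 11 (perimeter = 2·16·11.000·sin(180°/16) = 68.67 mm). Overall, the cross-section is a single solid region. Total boundary length (outer) = 68.67 mm.

68.67 mm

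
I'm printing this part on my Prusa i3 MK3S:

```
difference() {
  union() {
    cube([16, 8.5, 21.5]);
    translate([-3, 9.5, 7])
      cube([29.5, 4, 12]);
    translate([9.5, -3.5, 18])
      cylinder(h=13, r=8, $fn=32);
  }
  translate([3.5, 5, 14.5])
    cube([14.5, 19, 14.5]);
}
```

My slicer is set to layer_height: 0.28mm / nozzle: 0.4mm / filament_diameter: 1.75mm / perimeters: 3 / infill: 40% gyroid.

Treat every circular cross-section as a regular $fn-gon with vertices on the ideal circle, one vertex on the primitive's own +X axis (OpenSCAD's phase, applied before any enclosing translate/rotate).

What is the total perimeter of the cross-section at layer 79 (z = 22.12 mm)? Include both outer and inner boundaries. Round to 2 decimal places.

50.18 mm

At z = 22.12 mm: the cube is not intersected at this z (z outside [0, 21.5]); the cube at (-3, 9.5) is not intersected at this z (z outside [7, 19]); the r=8 cylinder at (9.5, -3.5) gives a regular 32-gon of circumradius 8 (constant along its height) (perimeter = 2·32·8.000·sin(180°/32) = 50.18 mm); Merging all regions: only the r=8 cylinder at (9.5, -3.5) is present, so the union is just that shape — boundary = 50.18 mm; the 14.5×19 cube at (3.5, 5) contributes its full rectangle (perimeter 67.00 mm); Taking the first minus the rest: starting from the result so far, the 14.5×19 cube at (3.5, 5) misses the remaining region (no effect) — boundary = 50.18 mm. Overall, the cross-section is a single solid region. Total boundary length (outer) = 50.18 mm.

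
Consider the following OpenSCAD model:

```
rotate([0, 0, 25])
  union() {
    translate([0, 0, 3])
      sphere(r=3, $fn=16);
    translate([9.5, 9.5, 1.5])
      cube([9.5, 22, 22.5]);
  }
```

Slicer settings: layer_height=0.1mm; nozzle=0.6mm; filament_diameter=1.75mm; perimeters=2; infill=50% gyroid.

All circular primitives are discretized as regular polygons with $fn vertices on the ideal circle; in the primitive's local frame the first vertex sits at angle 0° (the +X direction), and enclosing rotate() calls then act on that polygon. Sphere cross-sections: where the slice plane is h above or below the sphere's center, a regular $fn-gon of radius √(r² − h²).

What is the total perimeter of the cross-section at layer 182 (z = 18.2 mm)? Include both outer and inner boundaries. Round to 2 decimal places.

At z = 18.2 mm: the sphere is not intersected at this z (|z−center|=15.200 > r=3); the cube at (9.5, 9.5) (footprint 9.5×22) is included at this height (perimeter 63.00 mm); Merging all regions: only the 9.5×22 cube at (9.5, 9.5) is present, so the union is just that shape — boundary = 63.00 mm; (rotated 25° about Z; rotation is an isometry so areas/perimeters/island counts are preserved). Overall, the cross-section is a single solid region. Total boundary length (outer) = 63.00 mm.

63.00 mm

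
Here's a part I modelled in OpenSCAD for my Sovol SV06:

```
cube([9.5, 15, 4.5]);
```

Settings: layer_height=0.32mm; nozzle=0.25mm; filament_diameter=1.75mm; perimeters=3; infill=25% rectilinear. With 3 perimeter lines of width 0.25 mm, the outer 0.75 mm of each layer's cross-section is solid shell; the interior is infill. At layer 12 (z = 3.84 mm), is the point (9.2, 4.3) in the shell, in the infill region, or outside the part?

At z = 3.84 mm: the cube (footprint 9.5×15) is included at this height. Overall, the cross-section is a single solid region. The nearest boundary edge runs (9.50, 0.00)→(9.50, 15.00); distance from the point to it = 0.30 mm. The point is inside the cross-section, 0.30 mm from the nearest boundary — within the 0.75 mm shell band (3 × 0.25).

shell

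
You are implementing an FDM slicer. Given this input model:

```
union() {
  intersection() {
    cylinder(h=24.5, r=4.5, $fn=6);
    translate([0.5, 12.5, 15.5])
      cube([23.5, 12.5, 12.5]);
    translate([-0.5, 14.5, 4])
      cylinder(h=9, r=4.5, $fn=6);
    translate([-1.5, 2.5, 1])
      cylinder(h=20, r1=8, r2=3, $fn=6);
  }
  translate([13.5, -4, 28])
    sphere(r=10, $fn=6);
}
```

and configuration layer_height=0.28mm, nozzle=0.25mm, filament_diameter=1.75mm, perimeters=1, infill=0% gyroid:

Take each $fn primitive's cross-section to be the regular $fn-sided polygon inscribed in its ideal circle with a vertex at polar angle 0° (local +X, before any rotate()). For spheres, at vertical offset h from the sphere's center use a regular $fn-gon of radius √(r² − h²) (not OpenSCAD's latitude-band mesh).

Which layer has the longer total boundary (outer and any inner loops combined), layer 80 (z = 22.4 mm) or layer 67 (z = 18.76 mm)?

layer 80 (z = 22.4 mm)

Layer 80 (z = 22.4): the cylinder: section is a regular 6-gon, circumradius r=4.5 (perimeter = 2·6·4.500·sin(180°/6) = 27.00 mm); the cube at (0.5, 12.5) is present — its section is the full 23.5×12.5 rectangle (perimeter 72.00 mm); the cylinder at (-0.5, 14.5) is not intersected at this z (z outside [4, 13]); the cone at (-1.5, 2.5) is not intersected at this z (z outside [1, 21]); Taking the intersection: at least one operand is absent at this height, so nothing remains; the sphere at (13.5, -4): section is a regular 6-gon, circumradius = √(r²−h²) = √(10²−5.6²) = 8.285 (perimeter = 2·6·8.285·sin(180°/6) = 49.71 mm); Taking the union: only the r=10 sphere at (13.5, -4) is present, so the union is just that shape — boundary = 49.71 mm. So its perimeter = 49.71 mm. Layer 67 (z = 18.76): the cylinder: section is a regular 6-gon, circumradius r=4.5 (perimeter = 2·6·4.500·sin(180°/6) = 27.00 mm); the cube at (0.5, 12.5) is present — its section is the full 23.5×12.5 rectangle (perimeter 72.00 mm); the cylinder at (-0.5, 14.5) is absent (z outside [4, 13]); the cone at (-1.5, 2.5): at t=0.888 of its height the radius interpolates to r₁+(r₂−r₁)t = 3.560, giving a regular 6-gon of that circumradius (perimeter = 2·6·3.560·sin(180°/6) = 21.36 mm); After intersecting: at least one operand is absent at this height, so nothing remains; the sphere at (13.5, -4): section is a regular 6-gon, circumradius = √(r²−h²) = √(10²−9.24²) = 3.824 (perimeter = 2·6·3.824·sin(180°/6) = 22.94 mm); Merging all regions: only the r=10 sphere at (13.5, -4) is present, so the union is just that shape — boundary = 22.94 mm. So its perimeter = 22.94 mm. Layer 80 is larger (49.71 vs 22.94 mm).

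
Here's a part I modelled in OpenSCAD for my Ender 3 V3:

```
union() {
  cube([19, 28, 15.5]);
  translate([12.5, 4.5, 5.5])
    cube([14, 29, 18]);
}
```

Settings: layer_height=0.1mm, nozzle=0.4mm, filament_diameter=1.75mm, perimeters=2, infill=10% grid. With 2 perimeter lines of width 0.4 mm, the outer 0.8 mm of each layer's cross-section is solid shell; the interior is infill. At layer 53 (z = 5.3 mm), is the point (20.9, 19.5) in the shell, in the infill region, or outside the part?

At z = 5.3 mm: the 19×28 cube contributes its full rectangle; the cube at (12.5, 4.5) does not reach this height (z outside [5.5, 23.5]); Merging all regions: only the 19×28 cube is present, so the union is just that shape — 1 connected region. Overall, the cross-section is a single solid region. The nearest boundary edge runs (19.00, 0.00)→(19.00, 28.00); distance from the point to it = 1.90 mm. The point is not inside any of the regions above, so it lies outside the cross-section (1.90 mm from the nearest boundary).

outside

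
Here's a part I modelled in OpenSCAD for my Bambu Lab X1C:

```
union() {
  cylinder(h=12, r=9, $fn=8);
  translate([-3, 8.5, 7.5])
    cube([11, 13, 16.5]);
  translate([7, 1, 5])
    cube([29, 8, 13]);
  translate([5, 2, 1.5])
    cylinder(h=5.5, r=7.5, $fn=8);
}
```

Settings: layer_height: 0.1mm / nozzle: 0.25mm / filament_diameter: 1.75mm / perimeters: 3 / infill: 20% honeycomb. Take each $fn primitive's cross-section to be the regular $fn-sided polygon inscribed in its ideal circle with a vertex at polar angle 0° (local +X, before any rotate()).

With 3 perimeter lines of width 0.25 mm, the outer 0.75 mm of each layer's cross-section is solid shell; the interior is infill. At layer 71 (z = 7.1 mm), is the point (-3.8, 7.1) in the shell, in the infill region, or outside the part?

shell

At z = 7.1 mm: the cylinder: section is a regular 8-gon, circumradius r=9; the cube at (-3, 8.5) is absent (z outside [7.5, 24]); the cube at (7, 1) (footprint 29×8) is included at this height; the cylinder at (5, 2) is not intersected at this z (z outside [1.5, 7]); Combining (union): the regions partially overlap (shared area 3.04 mm²), so overlapping operands fuse into one piece — 1 connected region. Overall, the cross-section is a single solid region. The nearest boundary edge runs (-6.36, 6.36)→(0.00, 9.00); distance from the point to it = 0.30 mm. The point is inside the cross-section, 0.30 mm from the nearest boundary — within the 0.75 mm shell band (3 × 0.25).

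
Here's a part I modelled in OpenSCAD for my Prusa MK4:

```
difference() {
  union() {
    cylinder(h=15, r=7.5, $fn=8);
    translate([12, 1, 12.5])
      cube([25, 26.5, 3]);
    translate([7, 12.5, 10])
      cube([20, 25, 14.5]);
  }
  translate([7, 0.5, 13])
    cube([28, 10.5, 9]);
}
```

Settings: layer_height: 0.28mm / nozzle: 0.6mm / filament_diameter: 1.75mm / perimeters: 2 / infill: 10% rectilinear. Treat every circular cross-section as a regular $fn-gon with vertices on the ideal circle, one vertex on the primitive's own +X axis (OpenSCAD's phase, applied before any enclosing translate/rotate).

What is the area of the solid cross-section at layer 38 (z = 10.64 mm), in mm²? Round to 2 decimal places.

At z = 10.64 mm: the cylinder: section is a regular 8-gon, circumradius r=7.5 (area = (8/2)·7.500²·sin(360°/8) = 159.10 mm²); the cube at (12, 1) is not intersected at this z (z outside [12.5, 15.5]); the cube at (7, 12.5) (footprint 20×25) is included at this height (area 500.00 mm²); Merging all regions: the 2 present regions are separate (no shared area or edge), so areas and boundary lengths simply add and each stays a separate island — area = 659.10 mm²; the cube at (7, 0.5) is not intersected at this z (z outside [13, 22]); Taking the first minus the rest: none of the subtracted shapes is present at this height, so the result so far is unchanged — area = 659.10 mm². Overall, the cross-section has 2 separate islands. Net area = 659.10 mm².

659.10 mm²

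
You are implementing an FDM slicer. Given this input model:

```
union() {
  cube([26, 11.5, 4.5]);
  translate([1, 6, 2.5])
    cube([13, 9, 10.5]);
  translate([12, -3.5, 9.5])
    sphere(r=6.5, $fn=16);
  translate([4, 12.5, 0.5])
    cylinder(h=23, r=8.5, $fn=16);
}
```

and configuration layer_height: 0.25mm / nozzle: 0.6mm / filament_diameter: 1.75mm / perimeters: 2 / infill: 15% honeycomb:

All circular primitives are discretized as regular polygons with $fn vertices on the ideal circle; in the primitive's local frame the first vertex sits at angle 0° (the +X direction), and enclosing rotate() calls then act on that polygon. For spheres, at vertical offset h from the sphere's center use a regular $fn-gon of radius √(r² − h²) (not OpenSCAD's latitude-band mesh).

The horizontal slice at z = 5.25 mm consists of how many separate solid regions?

2

At z = 5.25 mm: the cube is not intersected at this z (z outside [0, 4.5]); the cube at (1, 6) (footprint 13×9) is included at this height; the sphere at (12, -3.5): section is a regular 16-gon, circumradius = √(r²−h²) = √(6.5²−4.25²) = 4.918; the r=8.5 cylinder at (4, 12.5) gives a regular 16-gon of circumradius 8.5 (constant along its height); Combining (union): the regions partially overlap (shared area 96.10 mm²), so overlapping operands fuse into one piece — 2 connected regions. The result has 2 disconnected regions.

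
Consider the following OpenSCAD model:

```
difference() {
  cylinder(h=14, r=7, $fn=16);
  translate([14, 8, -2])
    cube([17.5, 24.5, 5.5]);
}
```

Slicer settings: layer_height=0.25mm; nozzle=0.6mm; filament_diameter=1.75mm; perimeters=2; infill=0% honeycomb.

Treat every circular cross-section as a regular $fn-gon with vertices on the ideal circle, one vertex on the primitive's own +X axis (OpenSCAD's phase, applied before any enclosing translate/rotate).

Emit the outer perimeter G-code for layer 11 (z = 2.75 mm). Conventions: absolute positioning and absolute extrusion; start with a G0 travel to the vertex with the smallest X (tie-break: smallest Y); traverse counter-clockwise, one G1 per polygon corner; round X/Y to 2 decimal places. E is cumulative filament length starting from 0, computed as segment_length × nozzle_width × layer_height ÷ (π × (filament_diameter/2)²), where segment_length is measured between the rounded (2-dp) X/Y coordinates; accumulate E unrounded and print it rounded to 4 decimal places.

G0 X-7.00 Y0.00 Z2.75
G1 X-6.47 Y-2.68 E0.1704
G1 X-4.95 Y-4.95 E0.3407
G1 X-2.68 Y-6.47 E0.5111
G1 X0.00 Y-7.00 E0.6815
G1 X2.68 Y-6.47 E0.8518
G1 X4.95 Y-4.95 E1.0222
G1 X6.47 Y-2.68 E1.1926
G1 X7.00 Y0.00 E1.3630
G1 X6.47 Y2.68 E1.5333
G1 X4.95 Y4.95 E1.7037
G1 X2.68 Y6.47 E1.8741
G1 X0.00 Y7.00 E2.0444
G1 X-2.68 Y6.47 E2.2148
G1 X-4.95 Y4.95 E2.3852
G1 X-6.47 Y2.68 E2.5555
G1 X-7.00 Y0.00 E2.7259

At z = 2.75 mm: the r=7 cylinder gives a regular 16-gon of circumradius 7 (constant along its height); the cube at (14, 8) (footprint 17.5×24.5) is included at this height; Subtracting the remaining from the first: starting from the r=7 cylinder, the 17.5×24.5 cube at (14, 8) misses the remaining region (no effect) — 1 connected region. The outline is a single polygon with 16 vertices. Extrusion per mm of travel: 0.6 × 0.25 / (π × 0.875²) = 0.062363. Accumulating E over each segment gives final E = 2.7259.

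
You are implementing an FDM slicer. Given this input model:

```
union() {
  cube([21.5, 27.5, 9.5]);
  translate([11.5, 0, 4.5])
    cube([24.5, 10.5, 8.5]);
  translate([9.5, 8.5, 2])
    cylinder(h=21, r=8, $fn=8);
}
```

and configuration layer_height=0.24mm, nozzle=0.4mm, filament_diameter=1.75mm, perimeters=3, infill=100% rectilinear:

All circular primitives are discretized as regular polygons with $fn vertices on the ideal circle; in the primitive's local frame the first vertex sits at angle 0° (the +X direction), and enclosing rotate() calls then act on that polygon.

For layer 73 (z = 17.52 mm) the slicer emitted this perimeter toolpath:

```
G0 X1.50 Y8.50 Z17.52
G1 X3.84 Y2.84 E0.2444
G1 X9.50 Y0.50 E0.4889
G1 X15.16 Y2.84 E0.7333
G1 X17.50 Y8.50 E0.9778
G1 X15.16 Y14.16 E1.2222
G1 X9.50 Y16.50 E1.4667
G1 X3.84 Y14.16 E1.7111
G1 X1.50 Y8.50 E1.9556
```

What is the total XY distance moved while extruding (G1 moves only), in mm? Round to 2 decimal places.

49.00 mm

Sum the Euclidean lengths of each G1 segment: total = 49.00 mm.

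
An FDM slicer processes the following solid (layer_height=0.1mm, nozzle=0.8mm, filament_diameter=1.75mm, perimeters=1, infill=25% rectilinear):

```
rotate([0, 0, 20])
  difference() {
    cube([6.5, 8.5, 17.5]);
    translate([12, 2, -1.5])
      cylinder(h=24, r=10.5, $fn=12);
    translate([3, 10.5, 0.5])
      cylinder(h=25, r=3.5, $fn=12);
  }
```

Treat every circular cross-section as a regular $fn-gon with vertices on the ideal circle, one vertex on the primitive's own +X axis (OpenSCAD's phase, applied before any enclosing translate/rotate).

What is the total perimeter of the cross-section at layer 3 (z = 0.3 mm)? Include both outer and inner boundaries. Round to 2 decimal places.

At z = 0.3 mm: the cube is present — its section is the full 6.5×8.5 rectangle (perimeter 30.00 mm); the cylinder at (12, 2): section is a regular 12-gon, circumradius r=10.5 (perimeter = 2·12·10.500·sin(180°/12) = 65.22 mm); the cylinder at (3, 10.5) is absent (z outside [0.5, 25.5]); After the difference (first − rest): starting from the 6.5×8.5 cube, the r=10.5 cylinder at (12, 2) partially overlaps it — only the 35.73 mm² overlap (of its 330.75 mm²) is removed, clipping the outline — boundary = 23.97 mm; (whole slice rotated 20° about Z — lengths, areas and connectivity unchanged). Overall, the cross-section is a single solid region. Total boundary length (outer) = 23.97 mm.

23.97 mm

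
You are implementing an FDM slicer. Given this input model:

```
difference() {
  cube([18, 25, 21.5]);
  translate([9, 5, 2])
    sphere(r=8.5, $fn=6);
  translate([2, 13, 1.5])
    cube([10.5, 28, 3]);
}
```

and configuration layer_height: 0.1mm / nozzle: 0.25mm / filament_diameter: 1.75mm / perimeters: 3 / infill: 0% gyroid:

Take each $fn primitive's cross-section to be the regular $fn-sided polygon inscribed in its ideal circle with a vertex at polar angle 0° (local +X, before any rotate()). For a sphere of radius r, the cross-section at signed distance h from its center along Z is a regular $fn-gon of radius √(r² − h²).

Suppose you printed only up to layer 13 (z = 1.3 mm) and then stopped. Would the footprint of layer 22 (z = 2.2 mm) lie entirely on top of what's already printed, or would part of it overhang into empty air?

entirely on top

Compare the two slices. At z = 1.3: the cube is present — its section is the full 18×25 rectangle (area 450.00 mm²); the r=8.5 sphere at (9, 5) slices to a regular 6-gon of circumradius 8.471 (√(r²−h²) with h=0.7 from center) (area = (6/2)·8.471²·sin(360°/6) = 186.44 mm²); the cube at (2, 13) is absent (z outside [1.5, 4.5]); After the difference (first − rest): starting from the 18×25 cube (450.00 mm²), the r=8.5 sphere at (9, 5) partially overlaps it — only the 163.50 mm² overlap (of its 186.44 mm²) is removed, clipping the outline — area = 286.50 mm². At z = 2.2: the cube is present — its section is the full 18×25 rectangle (area 450.00 mm²); the sphere at (9, 5): section is a regular 6-gon, circumradius = √(r²−h²) = √(8.5²−0.2²) = 8.498 (area = (6/2)·8.498²·sin(360°/6) = 187.61 mm²); the cube at (2, 13) is present — its section is the full 10.5×28 rectangle (area 294.00 mm²); Taking the first minus the rest: starting from the 18×25 cube (450.00 mm²), the r=8.5 sphere at (9, 5) partially overlaps it — only the 164.35 mm² overlap (of its 187.61 mm²) is removed, clipping the outline; the 10.5×28 cube at (2, 13) partially overlaps it — only the 126.00 mm² overlap (of its 294.00 mm²) is removed, clipping the outline — area = 159.65 mm². Checking containment: the cross-section at z = 2.2 is a subset of the cross-section at z = 1.3.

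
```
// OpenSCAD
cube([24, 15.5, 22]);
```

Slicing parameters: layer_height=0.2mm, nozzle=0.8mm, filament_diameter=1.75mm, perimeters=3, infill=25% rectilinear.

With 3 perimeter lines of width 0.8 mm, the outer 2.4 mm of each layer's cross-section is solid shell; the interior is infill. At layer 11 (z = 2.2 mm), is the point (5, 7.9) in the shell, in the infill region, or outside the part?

infill

At z = 2.2 mm: the 24×15.5 cube contributes its full rectangle. Overall, the cross-section is a single solid region. The nearest boundary edge runs (0.00, 15.50)→(0.00, 0.00); distance from the point to it = 5.00 mm. The point is inside the cross-section and 5.00 mm from the nearest boundary — more than the 2.4 mm shell width (3 × 0.8), so it's in the infill interior.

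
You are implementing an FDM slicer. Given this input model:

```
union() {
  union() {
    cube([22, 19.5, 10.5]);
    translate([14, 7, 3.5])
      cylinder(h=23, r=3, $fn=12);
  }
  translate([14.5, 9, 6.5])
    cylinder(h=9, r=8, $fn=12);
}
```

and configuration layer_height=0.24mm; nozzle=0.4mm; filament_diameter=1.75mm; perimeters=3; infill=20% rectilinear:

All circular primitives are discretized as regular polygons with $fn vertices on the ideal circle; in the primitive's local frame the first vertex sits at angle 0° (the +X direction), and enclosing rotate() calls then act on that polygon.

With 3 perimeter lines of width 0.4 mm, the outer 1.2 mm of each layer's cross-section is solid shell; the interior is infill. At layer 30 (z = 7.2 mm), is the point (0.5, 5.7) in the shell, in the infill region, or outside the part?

shell

At z = 7.2 mm: the cube (footprint 22×19.5) is included at this height; the r=3 cylinder at (14, 7) contributes a regular 12-gon of circumradius 3; Combining (union): the r=3 cylinder at (14, 7) lies entirely inside the 22×19.5 cube, so the union is just the 22×19.5 cube — 1 connected region; the r=8 cylinder at (14.5, 9) gives a regular 12-gon of circumradius 8 (constant along its height); Merging all regions: the regions partially overlap (shared area 191.07 mm²), so overlapping operands fuse into one piece — 1 connected region. Overall, the cross-section is a single solid region. The nearest boundary edge runs (0.00, 0.00)→(0.00, 19.50); distance from the point to it = 0.50 mm. The point is inside the cross-section, 0.50 mm from the nearest boundary — within the 1.2 mm shell band (3 × 0.4).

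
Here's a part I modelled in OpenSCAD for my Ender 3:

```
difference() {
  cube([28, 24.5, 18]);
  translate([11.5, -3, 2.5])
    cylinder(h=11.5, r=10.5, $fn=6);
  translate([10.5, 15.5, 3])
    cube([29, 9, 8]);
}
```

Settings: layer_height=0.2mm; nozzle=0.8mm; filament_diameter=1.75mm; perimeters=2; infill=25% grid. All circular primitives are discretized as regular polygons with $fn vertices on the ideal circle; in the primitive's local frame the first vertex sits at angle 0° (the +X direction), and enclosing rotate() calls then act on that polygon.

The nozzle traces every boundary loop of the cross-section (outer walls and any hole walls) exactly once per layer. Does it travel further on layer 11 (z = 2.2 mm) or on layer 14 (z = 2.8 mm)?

layer 14 (z = 2.8 mm)

Layer 11 (z = 2.2): the cube is present — its section is the full 28×24.5 rectangle (perimeter 105.00 mm); the cylinder at (11.5, -3) is not intersected at this z (z outside [2.5, 14]); the cube at (10.5, 15.5) does not reach this height (z outside [3, 11]); Taking the first minus the rest: none of the subtracted shapes is present at this height, so the 28×24.5 cube is unchanged — boundary = 105.00 mm. So its perimeter = 105.00 mm. Layer 14 (z = 2.8): the 28×24.5 cube contributes its full rectangle (perimeter 105.00 mm); the cylinder at (11.5, -3): section is a regular 6-gon, circumradius r=10.5 (perimeter = 2·6·10.500·sin(180°/6) = 63.00 mm); the cube at (10.5, 15.5) does not reach this height (z outside [3, 11]); After the difference (first − rest): starting from the 28×24.5 cube, the r=10.5 cylinder at (11.5, -3) partially overlaps it — only the 85.42 mm² overlap (of its 286.44 mm²) is removed, clipping the outline — boundary = 112.04 mm. So its perimeter = 112.04 mm. Layer 14 is larger (112.04 vs 105.00 mm).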